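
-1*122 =-122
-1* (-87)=87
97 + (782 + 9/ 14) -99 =10929/ 14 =780.64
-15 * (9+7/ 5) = -156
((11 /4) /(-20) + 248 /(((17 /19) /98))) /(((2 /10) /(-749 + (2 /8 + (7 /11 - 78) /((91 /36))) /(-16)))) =-101468350.18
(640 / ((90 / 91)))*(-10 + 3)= -40768 / 9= -4529.78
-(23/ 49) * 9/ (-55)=207/ 2695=0.08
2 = 2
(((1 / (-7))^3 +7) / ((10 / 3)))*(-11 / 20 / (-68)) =99 / 5831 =0.02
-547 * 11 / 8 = -6017 / 8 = -752.12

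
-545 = -545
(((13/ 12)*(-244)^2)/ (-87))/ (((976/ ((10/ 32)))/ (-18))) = 3965/ 928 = 4.27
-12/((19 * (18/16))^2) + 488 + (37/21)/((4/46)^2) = 196768517/272916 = 720.99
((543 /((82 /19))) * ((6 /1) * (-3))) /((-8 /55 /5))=25534575 /328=77849.31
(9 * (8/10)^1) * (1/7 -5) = -1224/35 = -34.97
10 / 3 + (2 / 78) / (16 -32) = 693 / 208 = 3.33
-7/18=-0.39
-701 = -701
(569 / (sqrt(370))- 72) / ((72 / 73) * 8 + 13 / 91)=-5.28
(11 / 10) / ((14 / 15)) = 33 / 28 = 1.18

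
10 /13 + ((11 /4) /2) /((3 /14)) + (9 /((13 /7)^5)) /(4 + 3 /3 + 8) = 418034609 /57921708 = 7.22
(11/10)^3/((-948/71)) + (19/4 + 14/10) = 5735699/948000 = 6.05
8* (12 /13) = 96 /13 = 7.38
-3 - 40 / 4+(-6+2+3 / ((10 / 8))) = -73 / 5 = -14.60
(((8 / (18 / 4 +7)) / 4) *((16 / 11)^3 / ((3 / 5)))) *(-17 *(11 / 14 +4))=-46653440 / 642873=-72.57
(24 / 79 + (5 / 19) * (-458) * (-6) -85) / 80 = 958331 / 120080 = 7.98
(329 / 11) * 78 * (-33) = -76986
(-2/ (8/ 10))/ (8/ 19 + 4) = -95/ 168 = -0.57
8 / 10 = 4 / 5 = 0.80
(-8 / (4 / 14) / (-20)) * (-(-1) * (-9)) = -63 / 5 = -12.60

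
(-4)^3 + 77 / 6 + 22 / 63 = -6403 / 126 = -50.82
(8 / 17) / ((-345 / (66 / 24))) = -22 / 5865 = -0.00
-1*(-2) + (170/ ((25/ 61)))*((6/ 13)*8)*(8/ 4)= 199234/ 65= 3065.14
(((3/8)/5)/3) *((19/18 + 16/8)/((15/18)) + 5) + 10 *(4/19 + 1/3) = 2149/380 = 5.66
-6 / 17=-0.35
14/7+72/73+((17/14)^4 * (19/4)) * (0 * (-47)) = 218/73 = 2.99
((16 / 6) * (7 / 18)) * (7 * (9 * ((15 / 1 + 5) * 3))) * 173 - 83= 678077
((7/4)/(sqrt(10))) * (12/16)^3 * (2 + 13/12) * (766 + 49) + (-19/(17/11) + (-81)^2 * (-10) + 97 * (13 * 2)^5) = 379953 * sqrt(10)/2048 + 19591273445/17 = 1152428436.38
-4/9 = -0.44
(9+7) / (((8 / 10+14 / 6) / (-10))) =-2400 / 47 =-51.06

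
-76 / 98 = -38 / 49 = -0.78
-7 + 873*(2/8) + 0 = 211.25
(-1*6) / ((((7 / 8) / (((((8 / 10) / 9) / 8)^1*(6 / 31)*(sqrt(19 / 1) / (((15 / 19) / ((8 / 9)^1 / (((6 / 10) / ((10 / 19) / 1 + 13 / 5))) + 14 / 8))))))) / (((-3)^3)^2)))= -94284*sqrt(19) / 1085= -378.78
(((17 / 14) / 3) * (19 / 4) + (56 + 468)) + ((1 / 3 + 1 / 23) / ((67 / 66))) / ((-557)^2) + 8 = 42884527699687 / 80319743112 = 533.92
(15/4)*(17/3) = 85/4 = 21.25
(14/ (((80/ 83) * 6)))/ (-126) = -0.02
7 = 7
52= 52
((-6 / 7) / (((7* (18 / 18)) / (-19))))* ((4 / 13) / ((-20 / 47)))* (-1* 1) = 5358 / 3185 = 1.68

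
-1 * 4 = -4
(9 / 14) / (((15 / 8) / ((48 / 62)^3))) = 0.16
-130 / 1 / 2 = -65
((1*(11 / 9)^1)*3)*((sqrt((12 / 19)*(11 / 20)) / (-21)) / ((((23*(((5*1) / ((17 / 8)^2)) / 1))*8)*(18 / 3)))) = -3179*sqrt(3135) / 2114380800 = -0.00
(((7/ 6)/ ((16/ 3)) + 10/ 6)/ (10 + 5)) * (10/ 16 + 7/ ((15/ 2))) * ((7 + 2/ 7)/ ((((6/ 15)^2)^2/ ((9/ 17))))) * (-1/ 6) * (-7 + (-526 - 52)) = 2877.44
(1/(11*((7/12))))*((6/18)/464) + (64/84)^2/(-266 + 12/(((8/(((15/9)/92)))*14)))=-16291787/7868963124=-0.00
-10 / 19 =-0.53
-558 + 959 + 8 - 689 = -280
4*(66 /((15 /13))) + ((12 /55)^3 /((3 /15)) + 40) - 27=241.85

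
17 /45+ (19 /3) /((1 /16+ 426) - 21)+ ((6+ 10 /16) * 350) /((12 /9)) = 1739.46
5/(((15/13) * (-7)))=-13/21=-0.62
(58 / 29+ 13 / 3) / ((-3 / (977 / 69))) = -18563 / 621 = -29.89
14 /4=7 /2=3.50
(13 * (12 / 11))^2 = 24336 / 121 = 201.12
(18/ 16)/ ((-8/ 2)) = -9/ 32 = -0.28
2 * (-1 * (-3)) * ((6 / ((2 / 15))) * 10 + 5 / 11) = 2702.73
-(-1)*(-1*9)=-9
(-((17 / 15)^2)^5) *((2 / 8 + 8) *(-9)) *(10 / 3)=22175932904939 / 25628906250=865.27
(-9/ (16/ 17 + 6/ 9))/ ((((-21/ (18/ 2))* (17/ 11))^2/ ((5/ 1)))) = -147015/ 68306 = -2.15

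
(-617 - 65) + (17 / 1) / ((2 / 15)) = -1109 / 2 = -554.50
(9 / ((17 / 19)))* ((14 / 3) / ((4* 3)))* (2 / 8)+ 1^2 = 269 / 136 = 1.98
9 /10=0.90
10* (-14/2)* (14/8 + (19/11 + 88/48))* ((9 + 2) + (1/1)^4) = -49070/11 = -4460.91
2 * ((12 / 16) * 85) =255 / 2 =127.50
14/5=2.80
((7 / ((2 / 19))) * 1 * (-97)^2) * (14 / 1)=8759779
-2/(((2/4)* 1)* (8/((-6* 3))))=9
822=822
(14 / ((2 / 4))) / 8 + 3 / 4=17 / 4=4.25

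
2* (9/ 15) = 6/ 5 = 1.20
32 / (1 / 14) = 448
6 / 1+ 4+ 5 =15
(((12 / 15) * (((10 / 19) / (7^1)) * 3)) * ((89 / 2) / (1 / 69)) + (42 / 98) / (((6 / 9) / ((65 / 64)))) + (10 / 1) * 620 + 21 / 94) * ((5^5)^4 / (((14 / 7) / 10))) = 2577221788883209228515625 / 800128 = 3221011874204138873.42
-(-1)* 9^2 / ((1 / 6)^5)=629856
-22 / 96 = -11 / 48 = -0.23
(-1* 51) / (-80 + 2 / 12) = 306 / 479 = 0.64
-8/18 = -4/9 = -0.44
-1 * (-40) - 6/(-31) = 1246/31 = 40.19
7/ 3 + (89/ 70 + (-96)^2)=1936117/ 210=9219.60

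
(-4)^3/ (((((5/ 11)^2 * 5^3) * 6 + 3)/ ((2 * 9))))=-46464/ 6371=-7.29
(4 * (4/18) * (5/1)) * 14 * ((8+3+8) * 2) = 21280/9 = 2364.44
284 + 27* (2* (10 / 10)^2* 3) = 446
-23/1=-23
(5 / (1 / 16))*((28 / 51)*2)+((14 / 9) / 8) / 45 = 2419319 / 27540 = 87.85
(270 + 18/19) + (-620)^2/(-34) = -11034.93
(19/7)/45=19/315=0.06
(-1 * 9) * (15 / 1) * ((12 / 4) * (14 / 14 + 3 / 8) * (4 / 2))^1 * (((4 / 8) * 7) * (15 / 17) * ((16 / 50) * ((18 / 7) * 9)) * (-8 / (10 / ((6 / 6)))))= 1732104 / 85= 20377.69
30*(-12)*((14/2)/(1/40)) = -100800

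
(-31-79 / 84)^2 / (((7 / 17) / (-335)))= -40995394855 / 49392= -830000.71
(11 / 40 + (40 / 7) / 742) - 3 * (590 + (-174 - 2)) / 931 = -2075067 / 1973720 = -1.05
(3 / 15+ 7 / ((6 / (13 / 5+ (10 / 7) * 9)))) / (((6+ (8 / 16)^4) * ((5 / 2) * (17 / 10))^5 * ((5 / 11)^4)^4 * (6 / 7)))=720656448092642527105024 / 945690277862548828125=762.04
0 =0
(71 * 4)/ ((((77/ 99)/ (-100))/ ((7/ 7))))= -255600/ 7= -36514.29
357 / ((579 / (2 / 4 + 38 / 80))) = 4641 / 7720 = 0.60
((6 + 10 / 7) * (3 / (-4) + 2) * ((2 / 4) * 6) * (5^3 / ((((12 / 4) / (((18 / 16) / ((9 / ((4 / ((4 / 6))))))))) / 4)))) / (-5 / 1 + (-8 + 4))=-386.90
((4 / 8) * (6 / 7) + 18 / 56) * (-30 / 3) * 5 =-37.50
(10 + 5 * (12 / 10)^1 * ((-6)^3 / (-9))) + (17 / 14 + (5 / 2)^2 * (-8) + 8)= 1585 / 14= 113.21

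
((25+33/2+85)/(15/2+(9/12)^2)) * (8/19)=16192/2451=6.61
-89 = -89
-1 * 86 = -86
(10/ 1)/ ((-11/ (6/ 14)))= -30/ 77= -0.39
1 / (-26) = -1 / 26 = -0.04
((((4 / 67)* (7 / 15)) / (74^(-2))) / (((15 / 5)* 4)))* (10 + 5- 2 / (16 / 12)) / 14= 4107 / 335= 12.26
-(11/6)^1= -1.83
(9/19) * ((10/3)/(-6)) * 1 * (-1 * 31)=155/19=8.16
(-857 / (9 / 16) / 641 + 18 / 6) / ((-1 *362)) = -3595 / 2088378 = -0.00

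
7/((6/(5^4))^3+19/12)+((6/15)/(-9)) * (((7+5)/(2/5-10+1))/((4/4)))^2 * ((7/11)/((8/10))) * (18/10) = 57916991254380/13477999997759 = 4.30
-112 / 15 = -7.47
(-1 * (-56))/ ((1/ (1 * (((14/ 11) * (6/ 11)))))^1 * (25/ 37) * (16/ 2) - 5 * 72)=-21756/ 136835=-0.16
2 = 2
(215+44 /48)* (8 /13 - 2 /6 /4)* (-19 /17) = -4086007 /31824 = -128.39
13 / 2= 6.50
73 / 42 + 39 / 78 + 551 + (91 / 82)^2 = 78293333 / 141204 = 554.47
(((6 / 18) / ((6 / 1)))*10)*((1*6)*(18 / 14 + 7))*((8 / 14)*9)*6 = 41760 / 49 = 852.24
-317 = -317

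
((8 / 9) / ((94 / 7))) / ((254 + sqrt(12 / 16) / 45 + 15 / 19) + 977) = 0.00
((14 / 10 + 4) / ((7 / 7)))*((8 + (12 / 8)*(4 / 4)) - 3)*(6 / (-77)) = -1053 / 385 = -2.74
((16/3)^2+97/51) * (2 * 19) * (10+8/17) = 12074.30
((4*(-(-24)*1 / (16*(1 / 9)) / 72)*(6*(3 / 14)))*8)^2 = 2916 / 49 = 59.51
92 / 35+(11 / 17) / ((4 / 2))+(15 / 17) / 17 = 60771 / 20230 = 3.00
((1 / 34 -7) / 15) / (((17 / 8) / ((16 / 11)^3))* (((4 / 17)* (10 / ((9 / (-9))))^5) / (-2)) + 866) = -20224 / 391235195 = -0.00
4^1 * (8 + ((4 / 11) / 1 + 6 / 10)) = 1972 / 55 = 35.85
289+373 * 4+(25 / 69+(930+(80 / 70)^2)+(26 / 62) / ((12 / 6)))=2712.88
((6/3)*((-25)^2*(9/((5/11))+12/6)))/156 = 13625/78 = 174.68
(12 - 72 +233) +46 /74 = 6424 /37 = 173.62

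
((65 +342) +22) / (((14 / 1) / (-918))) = -196911 / 7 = -28130.14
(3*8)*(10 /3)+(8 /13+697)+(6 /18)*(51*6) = 11435 /13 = 879.62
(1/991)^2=1/982081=0.00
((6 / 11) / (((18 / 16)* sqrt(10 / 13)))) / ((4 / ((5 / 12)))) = sqrt(130) / 198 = 0.06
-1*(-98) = 98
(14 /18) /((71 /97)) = 679 /639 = 1.06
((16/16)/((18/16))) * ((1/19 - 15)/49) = -0.27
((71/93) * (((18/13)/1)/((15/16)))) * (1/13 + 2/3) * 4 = 263552/78585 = 3.35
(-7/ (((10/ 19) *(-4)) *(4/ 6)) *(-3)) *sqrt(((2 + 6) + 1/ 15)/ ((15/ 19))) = -4389 *sqrt(19)/ 400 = -47.83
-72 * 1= -72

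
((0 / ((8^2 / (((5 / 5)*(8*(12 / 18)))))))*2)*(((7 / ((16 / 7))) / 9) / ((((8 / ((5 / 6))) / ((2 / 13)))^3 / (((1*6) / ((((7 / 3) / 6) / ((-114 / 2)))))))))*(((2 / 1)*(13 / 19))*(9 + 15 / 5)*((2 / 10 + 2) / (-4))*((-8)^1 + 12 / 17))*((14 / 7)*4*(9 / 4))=0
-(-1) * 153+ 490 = 643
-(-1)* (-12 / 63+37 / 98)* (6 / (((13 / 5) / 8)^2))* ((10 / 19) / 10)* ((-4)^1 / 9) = -352000 / 1416051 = -0.25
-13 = -13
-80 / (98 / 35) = -200 / 7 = -28.57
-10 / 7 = -1.43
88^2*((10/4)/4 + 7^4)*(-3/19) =-55794552/19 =-2936555.37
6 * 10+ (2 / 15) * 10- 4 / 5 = 908 / 15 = 60.53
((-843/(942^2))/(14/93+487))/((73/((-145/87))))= 8711/195649859964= 0.00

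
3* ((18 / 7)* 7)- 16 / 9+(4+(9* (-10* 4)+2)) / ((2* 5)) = 757 / 45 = 16.82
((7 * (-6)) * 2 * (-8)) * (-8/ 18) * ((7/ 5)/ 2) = -3136/ 15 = -209.07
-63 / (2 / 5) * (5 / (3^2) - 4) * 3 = 3255 / 2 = 1627.50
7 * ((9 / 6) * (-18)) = -189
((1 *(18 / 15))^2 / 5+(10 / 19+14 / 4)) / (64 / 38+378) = 20493 / 1803500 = 0.01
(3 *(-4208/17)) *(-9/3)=37872/17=2227.76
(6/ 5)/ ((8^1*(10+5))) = 1/ 100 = 0.01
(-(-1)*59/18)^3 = 205379/5832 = 35.22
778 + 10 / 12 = 4673 / 6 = 778.83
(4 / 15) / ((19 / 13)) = 52 / 285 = 0.18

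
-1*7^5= -16807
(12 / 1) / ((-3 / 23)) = -92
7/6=1.17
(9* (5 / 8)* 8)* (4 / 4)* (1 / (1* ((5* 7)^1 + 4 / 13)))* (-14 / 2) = -8.92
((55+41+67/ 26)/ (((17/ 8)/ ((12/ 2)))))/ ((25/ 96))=5905152/ 5525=1068.81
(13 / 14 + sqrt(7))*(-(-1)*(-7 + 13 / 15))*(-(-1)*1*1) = -92*sqrt(7) / 15-598 / 105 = -21.92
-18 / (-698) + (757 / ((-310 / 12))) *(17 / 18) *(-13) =58390838 / 162285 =359.80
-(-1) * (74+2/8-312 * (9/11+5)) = -76605/44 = -1741.02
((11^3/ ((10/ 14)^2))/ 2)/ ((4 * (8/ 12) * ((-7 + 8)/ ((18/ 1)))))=8804.56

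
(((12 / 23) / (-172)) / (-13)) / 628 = 0.00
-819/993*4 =-1092/331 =-3.30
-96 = -96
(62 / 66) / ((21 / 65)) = 2015 / 693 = 2.91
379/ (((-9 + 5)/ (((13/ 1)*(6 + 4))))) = -24635/ 2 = -12317.50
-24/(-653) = 24/653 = 0.04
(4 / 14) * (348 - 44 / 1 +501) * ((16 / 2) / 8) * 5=1150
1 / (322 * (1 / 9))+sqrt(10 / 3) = 1.85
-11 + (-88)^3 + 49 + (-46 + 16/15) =-10222184/15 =-681478.93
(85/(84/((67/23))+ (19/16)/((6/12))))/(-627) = -45560/10489083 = -0.00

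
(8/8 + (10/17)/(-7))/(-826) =-109/98294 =-0.00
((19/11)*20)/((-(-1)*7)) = 380/77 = 4.94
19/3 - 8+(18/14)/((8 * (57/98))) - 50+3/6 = -11603/228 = -50.89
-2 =-2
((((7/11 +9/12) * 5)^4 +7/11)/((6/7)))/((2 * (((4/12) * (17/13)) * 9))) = 87522139523/254870528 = 343.40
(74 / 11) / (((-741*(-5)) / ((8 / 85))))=592 / 3464175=0.00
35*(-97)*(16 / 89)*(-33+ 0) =1792560 / 89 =20141.12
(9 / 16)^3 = 729 / 4096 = 0.18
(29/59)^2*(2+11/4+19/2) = 47937/13924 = 3.44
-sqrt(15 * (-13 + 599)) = -93.75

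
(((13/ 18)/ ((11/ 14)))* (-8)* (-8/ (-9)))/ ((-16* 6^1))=182/ 2673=0.07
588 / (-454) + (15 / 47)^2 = -598371 / 501443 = -1.19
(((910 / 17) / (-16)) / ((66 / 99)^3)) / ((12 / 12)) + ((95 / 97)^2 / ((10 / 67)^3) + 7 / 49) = 99369371921 / 358294720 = 277.34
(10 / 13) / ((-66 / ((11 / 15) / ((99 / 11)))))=-1 / 1053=-0.00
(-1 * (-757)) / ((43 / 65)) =1144.30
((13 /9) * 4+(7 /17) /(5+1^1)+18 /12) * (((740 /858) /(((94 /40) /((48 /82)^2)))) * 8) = 7.39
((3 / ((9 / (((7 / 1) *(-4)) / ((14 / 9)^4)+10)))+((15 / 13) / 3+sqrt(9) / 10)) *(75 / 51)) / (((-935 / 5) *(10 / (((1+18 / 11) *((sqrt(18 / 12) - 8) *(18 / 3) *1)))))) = 37612826 / 155926771 - 18806413 *sqrt(6) / 1247414168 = 0.20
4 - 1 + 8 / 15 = 53 / 15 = 3.53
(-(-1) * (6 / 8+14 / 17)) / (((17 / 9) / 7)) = 5.83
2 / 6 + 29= 88 / 3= 29.33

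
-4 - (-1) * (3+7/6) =1/6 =0.17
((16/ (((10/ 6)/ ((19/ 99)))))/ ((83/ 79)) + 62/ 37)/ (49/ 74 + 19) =3475364/ 19926225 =0.17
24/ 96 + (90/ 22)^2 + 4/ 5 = 43041/ 2420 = 17.79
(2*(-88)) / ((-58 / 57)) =5016 / 29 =172.97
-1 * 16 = -16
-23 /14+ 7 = 75 /14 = 5.36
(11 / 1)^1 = 11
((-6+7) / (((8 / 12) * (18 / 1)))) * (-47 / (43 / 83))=-3901 / 516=-7.56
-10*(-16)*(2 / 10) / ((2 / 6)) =96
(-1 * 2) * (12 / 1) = -24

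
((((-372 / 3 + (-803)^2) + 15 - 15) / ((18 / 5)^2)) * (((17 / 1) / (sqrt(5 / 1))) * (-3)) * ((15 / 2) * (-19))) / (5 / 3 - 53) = -1735277125 * sqrt(5) / 1232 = -3149511.05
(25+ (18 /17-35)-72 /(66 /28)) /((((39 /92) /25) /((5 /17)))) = -6532000 /9537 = -684.91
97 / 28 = 3.46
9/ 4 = 2.25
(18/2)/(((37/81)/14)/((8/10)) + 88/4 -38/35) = 204120/475261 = 0.43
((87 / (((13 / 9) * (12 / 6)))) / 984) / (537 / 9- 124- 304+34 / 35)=-27405 / 328950544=-0.00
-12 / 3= -4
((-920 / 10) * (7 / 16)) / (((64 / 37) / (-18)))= 53613 / 128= 418.85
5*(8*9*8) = 2880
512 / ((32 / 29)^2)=841 / 2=420.50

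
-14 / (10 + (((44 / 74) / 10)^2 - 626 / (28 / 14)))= 239575 / 5185027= 0.05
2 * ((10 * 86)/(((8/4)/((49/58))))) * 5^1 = 105350/29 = 3632.76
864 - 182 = 682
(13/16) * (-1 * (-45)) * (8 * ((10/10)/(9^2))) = 65/18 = 3.61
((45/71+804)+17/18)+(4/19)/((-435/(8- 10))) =2836355803/3520890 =805.58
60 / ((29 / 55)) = 3300 / 29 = 113.79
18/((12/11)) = 16.50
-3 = -3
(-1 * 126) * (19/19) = -126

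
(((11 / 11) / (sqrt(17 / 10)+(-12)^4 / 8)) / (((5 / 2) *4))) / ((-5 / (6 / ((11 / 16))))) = -248832 / 3695154265+48 *sqrt(170) / 18475771325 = -0.00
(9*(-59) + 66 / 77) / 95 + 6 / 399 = -3701 / 665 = -5.57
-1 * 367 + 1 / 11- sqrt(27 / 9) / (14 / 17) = -4036 / 11- 17 * sqrt(3) / 14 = -369.01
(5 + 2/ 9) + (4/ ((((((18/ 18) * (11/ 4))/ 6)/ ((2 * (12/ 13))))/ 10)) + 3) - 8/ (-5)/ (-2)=1084562/ 6435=168.54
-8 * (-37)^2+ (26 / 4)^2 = -10909.75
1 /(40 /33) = 33 /40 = 0.82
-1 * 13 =-13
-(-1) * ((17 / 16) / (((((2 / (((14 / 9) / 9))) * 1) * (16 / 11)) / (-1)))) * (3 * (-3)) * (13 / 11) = 1547 / 2304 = 0.67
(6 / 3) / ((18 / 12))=4 / 3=1.33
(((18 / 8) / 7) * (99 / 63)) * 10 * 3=1485 / 98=15.15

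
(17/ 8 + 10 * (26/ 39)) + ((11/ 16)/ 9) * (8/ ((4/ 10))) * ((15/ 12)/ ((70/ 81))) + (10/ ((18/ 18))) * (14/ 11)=175403/ 7392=23.73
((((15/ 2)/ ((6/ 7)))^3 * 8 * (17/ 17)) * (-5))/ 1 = -214375/ 8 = -26796.88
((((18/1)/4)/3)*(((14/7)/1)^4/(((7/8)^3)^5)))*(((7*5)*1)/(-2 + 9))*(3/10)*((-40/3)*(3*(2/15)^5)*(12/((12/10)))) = -4.50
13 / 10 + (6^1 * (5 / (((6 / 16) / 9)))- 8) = 7133 / 10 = 713.30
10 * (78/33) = 260/11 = 23.64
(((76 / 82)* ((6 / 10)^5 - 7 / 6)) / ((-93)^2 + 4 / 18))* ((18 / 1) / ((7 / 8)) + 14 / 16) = -4327203 / 1729175000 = -0.00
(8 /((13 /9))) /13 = 72 /169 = 0.43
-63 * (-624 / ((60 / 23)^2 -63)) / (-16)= 43.72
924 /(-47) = -19.66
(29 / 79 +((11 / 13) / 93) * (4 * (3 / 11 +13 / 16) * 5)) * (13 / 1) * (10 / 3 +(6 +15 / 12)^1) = 27392503 / 352656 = 77.67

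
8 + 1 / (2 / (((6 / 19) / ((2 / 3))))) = 313 / 38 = 8.24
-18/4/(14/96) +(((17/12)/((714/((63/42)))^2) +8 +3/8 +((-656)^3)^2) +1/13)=165696226724752930713205/2079168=79693524873773033.59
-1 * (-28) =28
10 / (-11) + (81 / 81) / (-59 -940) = -10001 / 10989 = -0.91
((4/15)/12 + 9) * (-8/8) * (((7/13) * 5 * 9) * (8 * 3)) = -68208/13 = -5246.77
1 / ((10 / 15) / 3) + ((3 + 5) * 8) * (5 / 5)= 137 / 2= 68.50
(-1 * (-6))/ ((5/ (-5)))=-6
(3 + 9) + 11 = 23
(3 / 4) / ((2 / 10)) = 15 / 4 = 3.75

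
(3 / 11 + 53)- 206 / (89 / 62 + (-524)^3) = 5227369189906 / 98124674989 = 53.27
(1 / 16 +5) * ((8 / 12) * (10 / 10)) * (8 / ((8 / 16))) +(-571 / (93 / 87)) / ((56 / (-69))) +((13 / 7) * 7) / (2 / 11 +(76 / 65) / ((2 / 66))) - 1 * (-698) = 33935495997 / 24059224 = 1410.50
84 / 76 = 21 / 19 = 1.11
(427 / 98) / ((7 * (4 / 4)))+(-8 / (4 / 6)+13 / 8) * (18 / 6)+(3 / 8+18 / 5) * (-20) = -43121 / 392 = -110.00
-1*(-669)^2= -447561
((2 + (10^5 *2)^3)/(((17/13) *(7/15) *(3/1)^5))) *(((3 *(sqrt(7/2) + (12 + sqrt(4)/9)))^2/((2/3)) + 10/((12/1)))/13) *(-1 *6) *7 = -467472500011799738.41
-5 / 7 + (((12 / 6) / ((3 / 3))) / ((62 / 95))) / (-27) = -4850 / 5859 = -0.83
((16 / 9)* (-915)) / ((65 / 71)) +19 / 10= -692219 / 390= -1774.92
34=34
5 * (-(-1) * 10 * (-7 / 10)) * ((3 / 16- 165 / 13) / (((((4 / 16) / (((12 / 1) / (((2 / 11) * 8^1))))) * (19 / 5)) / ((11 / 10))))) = 33045705 / 7904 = 4180.88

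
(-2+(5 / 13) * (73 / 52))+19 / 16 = -737 / 2704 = -0.27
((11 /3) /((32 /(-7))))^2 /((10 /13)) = 77077 /92160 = 0.84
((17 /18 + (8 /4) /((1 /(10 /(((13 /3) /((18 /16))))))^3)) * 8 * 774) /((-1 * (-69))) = 977861237 /303186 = 3225.28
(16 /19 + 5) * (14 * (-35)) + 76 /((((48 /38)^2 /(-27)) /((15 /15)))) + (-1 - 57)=-1278835 /304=-4206.69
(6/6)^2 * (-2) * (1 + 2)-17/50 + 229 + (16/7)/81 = 6313211/28350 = 222.69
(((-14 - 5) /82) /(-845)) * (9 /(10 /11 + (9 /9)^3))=627 /485030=0.00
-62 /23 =-2.70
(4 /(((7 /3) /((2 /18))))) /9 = 4 /189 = 0.02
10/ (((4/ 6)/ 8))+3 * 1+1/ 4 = 493/ 4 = 123.25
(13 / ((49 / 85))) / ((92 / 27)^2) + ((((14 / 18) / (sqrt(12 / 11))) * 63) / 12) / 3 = 49 * sqrt(33) / 216 + 805545 / 414736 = 3.25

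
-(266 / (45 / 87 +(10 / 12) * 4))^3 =-329661.51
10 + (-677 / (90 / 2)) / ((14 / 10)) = -47 / 63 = -0.75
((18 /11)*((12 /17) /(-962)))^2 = 11664 /8090462809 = 0.00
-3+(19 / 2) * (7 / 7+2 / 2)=16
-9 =-9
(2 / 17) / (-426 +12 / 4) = -2 / 7191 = -0.00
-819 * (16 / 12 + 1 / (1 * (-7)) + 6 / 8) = -6357 / 4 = -1589.25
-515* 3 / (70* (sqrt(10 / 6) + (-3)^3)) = 309* sqrt(15) / 30548 + 25029 / 30548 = 0.86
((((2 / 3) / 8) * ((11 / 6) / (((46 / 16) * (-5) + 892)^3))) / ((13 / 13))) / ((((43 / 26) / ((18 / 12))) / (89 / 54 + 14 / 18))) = 599456 / 1205453309319063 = 0.00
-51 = -51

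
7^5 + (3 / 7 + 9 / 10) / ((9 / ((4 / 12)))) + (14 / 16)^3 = 2710748941 / 161280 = 16807.72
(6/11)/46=3/253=0.01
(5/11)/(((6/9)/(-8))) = -60/11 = -5.45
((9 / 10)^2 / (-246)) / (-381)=9 / 1041400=0.00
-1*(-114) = 114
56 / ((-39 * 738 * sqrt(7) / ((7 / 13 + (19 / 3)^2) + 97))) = -64420 * sqrt(7) / 1683747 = -0.10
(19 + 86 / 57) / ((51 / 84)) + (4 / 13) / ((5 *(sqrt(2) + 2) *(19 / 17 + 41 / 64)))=4074277628 / 120490305 - 2176 *sqrt(2) / 124345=33.79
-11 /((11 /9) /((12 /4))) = -27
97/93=1.04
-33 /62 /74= -33 /4588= -0.01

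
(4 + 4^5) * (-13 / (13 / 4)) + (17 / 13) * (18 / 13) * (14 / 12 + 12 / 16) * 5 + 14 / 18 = -12453553 / 3042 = -4093.87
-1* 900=-900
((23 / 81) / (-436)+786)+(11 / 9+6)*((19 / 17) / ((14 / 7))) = 474315071 / 600372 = 790.04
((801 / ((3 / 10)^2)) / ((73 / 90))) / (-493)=-801000 / 35989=-22.26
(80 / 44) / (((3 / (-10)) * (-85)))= 40 / 561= 0.07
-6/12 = -1/2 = -0.50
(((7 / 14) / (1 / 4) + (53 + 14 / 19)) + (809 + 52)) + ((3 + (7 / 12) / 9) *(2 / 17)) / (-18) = 287808743 / 313956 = 916.72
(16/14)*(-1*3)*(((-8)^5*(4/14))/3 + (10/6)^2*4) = 1567264/147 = 10661.66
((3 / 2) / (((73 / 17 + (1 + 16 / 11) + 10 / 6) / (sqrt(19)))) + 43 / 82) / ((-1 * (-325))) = 43 / 26650 + 1683 * sqrt(19) / 3068650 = 0.00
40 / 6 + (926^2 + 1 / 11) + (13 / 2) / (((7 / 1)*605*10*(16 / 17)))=3486181899863 / 4065600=857482.76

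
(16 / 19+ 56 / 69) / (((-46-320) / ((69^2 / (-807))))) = 24932 / 935313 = 0.03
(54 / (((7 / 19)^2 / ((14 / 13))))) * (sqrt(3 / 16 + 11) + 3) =116964 / 91 + 9747 * sqrt(179) / 91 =2718.35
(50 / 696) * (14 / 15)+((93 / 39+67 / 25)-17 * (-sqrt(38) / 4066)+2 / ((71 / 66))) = 7.02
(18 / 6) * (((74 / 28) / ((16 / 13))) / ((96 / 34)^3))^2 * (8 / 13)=429576315493 / 25570087796736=0.02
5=5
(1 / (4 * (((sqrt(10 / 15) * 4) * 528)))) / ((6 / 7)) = 7 * sqrt(6) / 101376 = 0.00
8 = 8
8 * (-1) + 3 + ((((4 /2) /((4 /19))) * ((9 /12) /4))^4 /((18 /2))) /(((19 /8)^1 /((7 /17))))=-10709003 /2228224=-4.81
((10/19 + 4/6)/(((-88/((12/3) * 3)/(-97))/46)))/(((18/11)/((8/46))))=13192/171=77.15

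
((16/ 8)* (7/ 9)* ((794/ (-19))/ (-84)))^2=157609/ 263169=0.60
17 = 17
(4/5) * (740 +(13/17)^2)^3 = 39217315167785556/120687845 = 324948342.29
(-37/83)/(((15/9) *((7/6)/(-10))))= 2.29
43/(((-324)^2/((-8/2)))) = -43/26244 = -0.00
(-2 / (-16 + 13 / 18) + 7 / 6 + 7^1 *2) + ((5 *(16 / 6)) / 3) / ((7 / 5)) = 640061 / 34650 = 18.47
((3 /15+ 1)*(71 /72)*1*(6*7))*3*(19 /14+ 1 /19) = 15975 /76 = 210.20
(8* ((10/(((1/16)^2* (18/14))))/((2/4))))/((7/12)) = 54613.33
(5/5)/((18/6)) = 1/3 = 0.33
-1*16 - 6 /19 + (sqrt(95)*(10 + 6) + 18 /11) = -3068 /209 + 16*sqrt(95) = 141.27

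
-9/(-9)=1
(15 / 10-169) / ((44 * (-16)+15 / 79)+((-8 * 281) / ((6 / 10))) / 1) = 0.04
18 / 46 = 9 / 23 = 0.39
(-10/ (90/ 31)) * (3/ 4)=-2.58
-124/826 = -62/413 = -0.15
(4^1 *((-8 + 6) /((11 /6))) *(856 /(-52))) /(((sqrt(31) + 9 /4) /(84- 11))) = -26994816 /59345 + 11997696 *sqrt(31) /59345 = 670.75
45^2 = 2025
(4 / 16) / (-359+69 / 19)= -19 / 27008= -0.00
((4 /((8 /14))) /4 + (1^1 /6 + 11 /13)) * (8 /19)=862 /741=1.16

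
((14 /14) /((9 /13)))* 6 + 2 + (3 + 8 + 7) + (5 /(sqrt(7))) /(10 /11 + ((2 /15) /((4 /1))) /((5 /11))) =8250* sqrt(7) /11347 + 86 /3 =30.59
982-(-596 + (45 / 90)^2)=6311 / 4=1577.75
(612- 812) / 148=-50 / 37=-1.35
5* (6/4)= 15/2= 7.50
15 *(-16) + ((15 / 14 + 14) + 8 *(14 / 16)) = -3051 / 14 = -217.93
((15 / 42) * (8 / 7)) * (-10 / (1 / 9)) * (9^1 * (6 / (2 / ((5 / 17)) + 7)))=-162000 / 1127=-143.74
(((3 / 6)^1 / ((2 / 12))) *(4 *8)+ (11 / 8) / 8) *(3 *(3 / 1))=55395 / 64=865.55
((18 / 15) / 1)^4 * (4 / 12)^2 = 144 / 625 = 0.23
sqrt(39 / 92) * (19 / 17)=19 * sqrt(897) / 782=0.73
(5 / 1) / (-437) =-5 / 437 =-0.01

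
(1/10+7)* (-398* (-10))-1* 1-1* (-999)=29256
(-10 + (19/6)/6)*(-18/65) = 341/130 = 2.62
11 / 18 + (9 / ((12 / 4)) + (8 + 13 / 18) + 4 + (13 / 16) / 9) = 2365 / 144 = 16.42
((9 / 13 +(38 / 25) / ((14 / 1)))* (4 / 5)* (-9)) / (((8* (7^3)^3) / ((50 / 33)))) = -5466 / 201969803035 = -0.00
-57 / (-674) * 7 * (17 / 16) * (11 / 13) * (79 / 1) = 5894427 / 140192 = 42.05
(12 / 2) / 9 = 0.67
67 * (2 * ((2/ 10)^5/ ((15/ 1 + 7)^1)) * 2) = 134/ 34375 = 0.00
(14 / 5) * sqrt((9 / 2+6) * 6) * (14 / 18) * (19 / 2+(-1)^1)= 833 * sqrt(7) / 15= 146.93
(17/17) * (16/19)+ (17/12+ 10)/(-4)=-1835/912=-2.01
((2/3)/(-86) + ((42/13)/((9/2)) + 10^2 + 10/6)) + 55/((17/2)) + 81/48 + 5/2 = 51560215/456144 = 113.03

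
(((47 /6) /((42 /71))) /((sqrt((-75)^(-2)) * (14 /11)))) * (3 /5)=468.20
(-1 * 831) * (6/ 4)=-1246.50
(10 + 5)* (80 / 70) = 120 / 7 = 17.14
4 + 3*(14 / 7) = 10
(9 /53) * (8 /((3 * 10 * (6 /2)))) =4 /265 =0.02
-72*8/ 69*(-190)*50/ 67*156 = 284544000/ 1541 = 184648.93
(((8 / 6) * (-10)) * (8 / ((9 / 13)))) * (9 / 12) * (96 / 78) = -1280 / 9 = -142.22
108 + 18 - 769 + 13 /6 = -3845 /6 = -640.83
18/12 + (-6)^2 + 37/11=899/22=40.86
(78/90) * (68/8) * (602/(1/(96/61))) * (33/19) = 70246176/5795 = 12121.86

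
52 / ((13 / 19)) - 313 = -237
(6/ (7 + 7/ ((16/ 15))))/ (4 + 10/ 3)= 144/ 2387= 0.06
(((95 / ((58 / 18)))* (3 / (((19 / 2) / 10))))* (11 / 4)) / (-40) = -1485 / 232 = -6.40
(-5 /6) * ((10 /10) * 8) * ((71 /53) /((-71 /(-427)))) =-8540 /159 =-53.71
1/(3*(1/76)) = 76/3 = 25.33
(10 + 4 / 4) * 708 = 7788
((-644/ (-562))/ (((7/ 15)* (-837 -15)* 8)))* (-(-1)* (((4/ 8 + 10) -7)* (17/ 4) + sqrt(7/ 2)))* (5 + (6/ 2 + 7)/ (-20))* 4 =-123165/ 1276864 -1035* sqrt(14)/ 319216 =-0.11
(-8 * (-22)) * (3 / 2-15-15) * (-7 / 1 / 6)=5852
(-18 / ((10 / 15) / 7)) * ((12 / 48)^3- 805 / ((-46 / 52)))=-11007549 / 64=-171992.95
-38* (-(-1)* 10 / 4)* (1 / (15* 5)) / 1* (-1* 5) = 19 / 3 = 6.33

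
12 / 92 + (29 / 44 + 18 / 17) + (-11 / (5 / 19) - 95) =-11608541 / 86020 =-134.95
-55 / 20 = -2.75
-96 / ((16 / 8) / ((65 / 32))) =-195 / 2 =-97.50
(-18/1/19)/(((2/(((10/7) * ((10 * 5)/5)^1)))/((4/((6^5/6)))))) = -25/1197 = -0.02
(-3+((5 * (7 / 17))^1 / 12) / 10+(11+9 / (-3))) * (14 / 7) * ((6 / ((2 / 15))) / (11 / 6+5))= 92115 / 1394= 66.08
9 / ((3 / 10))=30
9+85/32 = 373/32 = 11.66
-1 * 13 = -13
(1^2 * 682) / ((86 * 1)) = 341 / 43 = 7.93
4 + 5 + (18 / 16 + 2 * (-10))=-79 / 8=-9.88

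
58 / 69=0.84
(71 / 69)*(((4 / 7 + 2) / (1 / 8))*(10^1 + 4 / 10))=220.14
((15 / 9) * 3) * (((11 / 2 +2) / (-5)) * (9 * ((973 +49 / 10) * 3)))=-792099 / 4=-198024.75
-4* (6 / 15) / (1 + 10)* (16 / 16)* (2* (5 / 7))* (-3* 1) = 48 / 77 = 0.62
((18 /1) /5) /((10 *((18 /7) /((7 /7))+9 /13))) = 91 /825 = 0.11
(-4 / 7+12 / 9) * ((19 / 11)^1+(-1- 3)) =-1.73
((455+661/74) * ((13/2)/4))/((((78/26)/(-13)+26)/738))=2140915491/99160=21590.52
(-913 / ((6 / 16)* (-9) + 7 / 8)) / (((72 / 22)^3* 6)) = 1215203 / 699840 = 1.74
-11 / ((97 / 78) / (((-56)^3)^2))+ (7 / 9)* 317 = -238154043143989 / 873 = -272799591230.23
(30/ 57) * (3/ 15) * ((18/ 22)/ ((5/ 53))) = 954/ 1045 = 0.91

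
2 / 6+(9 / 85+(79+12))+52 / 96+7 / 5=63499 / 680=93.38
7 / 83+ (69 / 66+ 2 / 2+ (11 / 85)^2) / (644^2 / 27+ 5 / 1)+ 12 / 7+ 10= 452049517054419 / 38313316106450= 11.80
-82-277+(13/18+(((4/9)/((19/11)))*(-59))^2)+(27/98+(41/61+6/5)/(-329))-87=-4406433115727/20539317015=-214.54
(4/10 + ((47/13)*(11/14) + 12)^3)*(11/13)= 1083900924051/391856920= 2766.06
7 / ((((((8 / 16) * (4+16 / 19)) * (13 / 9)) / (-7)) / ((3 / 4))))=-25137 / 2392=-10.51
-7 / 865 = -0.01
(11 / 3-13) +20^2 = 1172 / 3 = 390.67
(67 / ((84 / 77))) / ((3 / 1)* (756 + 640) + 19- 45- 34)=0.01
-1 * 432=-432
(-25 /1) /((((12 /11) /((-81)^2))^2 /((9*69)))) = -8984926840725 /16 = -561557927545.31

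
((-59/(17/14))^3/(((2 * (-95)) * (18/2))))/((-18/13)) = -1831569922/37805535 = -48.45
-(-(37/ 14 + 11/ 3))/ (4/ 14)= 22.08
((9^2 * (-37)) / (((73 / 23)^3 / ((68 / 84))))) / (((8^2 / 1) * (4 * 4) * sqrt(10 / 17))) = -206632161 * sqrt(170) / 27884738560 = -0.10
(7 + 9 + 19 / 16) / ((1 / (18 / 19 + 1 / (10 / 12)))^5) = 242897776704 / 309512375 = 784.78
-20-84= -104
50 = 50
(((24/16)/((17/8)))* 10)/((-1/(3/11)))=-360/187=-1.93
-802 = -802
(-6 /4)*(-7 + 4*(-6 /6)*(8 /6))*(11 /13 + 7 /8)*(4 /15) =6623 /780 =8.49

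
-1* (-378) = 378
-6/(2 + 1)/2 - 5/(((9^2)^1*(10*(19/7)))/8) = -1567/1539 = -1.02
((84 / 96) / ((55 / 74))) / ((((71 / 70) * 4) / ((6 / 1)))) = 5439 / 3124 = 1.74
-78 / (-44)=39 / 22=1.77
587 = 587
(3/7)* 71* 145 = 30885/7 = 4412.14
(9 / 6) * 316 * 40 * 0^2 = 0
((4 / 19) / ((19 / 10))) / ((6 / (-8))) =-160 / 1083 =-0.15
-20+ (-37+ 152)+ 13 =108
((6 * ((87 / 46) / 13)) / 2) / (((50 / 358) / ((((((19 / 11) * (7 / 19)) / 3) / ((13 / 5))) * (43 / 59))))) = 4687473 / 25226630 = 0.19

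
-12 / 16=-3 / 4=-0.75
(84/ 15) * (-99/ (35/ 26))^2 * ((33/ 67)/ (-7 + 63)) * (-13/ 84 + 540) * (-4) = -1652450030946/ 2872625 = -575240.43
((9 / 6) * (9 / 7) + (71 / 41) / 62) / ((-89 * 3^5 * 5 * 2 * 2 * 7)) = -17407 / 26938158660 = -0.00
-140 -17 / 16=-2257 / 16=-141.06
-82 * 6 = -492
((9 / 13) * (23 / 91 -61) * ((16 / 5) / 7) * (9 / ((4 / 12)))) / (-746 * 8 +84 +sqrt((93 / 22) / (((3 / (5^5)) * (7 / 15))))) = 537321600 * sqrt(14322) / 44139809350819 +2782208259072 / 31528435250585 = 0.09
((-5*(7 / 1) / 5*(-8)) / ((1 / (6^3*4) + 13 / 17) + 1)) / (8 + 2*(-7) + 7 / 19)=-15628032 / 2775259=-5.63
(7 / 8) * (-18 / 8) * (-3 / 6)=63 / 64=0.98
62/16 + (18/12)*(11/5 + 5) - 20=-5.32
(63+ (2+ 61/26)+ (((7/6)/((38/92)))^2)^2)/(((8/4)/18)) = 35952912017/30495114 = 1178.97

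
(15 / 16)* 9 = 135 / 16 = 8.44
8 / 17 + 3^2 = 161 / 17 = 9.47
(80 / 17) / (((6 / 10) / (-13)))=-5200 / 51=-101.96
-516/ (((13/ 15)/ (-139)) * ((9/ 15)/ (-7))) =-12551700/ 13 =-965515.38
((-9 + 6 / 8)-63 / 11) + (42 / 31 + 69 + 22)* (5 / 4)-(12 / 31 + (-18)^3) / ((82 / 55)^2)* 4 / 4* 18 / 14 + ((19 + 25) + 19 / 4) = 3523.33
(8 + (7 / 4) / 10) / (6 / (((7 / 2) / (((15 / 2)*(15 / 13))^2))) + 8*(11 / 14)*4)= 386841 / 7264760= 0.05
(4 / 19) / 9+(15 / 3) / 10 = 179 / 342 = 0.52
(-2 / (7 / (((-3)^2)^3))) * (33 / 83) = -48114 / 581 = -82.81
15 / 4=3.75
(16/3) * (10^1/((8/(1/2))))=10/3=3.33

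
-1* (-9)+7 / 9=88 / 9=9.78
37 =37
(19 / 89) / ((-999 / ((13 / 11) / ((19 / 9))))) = -13 / 108669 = -0.00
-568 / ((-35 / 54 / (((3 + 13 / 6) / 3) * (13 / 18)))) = 114452 / 105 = 1090.02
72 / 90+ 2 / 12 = 29 / 30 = 0.97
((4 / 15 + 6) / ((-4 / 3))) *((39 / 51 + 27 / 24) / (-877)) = 12079 / 1192720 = 0.01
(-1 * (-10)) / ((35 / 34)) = 68 / 7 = 9.71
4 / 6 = 0.67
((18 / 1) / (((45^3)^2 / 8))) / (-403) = -16 / 371824171875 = -0.00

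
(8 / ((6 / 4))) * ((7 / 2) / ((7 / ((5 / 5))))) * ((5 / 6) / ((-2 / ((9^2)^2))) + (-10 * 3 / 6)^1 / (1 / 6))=-7370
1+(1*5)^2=26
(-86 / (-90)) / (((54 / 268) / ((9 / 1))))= 5762 / 135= 42.68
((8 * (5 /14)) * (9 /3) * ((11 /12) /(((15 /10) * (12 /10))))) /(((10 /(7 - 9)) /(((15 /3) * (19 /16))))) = -5225 /1008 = -5.18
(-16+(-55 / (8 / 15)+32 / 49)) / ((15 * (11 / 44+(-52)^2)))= -46441 / 15900990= -0.00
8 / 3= 2.67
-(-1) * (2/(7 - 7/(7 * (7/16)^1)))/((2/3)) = 7/11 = 0.64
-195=-195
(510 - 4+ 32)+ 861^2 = 741859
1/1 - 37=-36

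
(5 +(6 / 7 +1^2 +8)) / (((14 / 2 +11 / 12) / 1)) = 1248 / 665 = 1.88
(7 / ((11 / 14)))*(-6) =-588 / 11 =-53.45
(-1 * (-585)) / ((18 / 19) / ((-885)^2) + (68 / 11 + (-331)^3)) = -818470125 / 50737711309781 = -0.00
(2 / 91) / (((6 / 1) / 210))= 10 / 13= 0.77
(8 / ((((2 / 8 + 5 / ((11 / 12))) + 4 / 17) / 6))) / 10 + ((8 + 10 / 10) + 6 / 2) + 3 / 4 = 401591 / 29620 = 13.56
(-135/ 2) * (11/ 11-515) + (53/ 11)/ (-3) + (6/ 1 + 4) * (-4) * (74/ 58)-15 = 33138383/ 957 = 34627.36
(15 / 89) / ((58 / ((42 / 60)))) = 21 / 10324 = 0.00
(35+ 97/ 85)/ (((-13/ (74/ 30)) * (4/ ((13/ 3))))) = -9472/ 1275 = -7.43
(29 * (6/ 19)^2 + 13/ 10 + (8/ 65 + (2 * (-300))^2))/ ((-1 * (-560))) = 3379000501/ 5256160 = 642.86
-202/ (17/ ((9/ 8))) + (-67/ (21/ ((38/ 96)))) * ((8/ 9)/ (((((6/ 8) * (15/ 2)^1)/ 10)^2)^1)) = -52827835/ 3123036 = -16.92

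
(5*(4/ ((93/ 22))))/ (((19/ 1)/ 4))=1760/ 1767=1.00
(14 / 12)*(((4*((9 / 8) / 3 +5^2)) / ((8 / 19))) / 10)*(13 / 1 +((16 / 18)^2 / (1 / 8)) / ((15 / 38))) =951741749 / 1166400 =815.97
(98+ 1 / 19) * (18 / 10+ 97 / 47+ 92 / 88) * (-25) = -236424015 / 19646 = -12034.21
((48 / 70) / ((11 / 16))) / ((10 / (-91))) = -2496 / 275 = -9.08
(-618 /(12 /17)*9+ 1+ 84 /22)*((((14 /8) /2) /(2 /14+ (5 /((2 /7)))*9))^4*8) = -998711419643 /16702519666483904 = -0.00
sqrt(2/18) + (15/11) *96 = 4331/33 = 131.24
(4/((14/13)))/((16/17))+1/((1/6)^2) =2237/56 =39.95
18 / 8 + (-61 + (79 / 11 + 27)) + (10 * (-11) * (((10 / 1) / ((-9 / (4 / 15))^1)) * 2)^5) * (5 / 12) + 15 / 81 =-39838869541 / 1894055724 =-21.03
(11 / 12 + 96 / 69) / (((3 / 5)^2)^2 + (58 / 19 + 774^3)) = 7564375 / 1519727021089764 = 0.00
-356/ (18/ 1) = -178/ 9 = -19.78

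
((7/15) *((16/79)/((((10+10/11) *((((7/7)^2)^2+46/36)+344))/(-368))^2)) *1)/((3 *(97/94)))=20382208/70347297875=0.00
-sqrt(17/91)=-0.43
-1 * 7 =-7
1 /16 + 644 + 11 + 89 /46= 241775 /368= 657.00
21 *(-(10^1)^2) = -2100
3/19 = 0.16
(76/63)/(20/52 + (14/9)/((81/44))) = 80028/81571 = 0.98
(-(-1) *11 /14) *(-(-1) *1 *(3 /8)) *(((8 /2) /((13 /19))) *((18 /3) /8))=1.29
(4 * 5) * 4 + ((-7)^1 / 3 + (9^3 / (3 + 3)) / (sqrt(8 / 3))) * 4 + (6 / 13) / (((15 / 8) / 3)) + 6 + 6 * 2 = 17434 / 195 + 243 * sqrt(6) / 2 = 387.02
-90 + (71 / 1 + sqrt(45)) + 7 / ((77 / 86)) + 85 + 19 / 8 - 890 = -71615 / 88 + 3 * sqrt(5) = -807.10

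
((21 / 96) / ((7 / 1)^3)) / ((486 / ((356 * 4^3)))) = 356 / 11907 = 0.03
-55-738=-793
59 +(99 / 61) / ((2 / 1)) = 7297 / 122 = 59.81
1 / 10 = 0.10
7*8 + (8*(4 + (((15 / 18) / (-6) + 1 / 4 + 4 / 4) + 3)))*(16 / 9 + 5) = 40160 / 81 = 495.80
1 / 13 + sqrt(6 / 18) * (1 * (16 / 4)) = 1 / 13 + 4 * sqrt(3) / 3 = 2.39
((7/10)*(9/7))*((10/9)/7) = 1/7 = 0.14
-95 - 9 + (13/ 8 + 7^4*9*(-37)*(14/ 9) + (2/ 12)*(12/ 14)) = -69653933/ 56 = -1243820.23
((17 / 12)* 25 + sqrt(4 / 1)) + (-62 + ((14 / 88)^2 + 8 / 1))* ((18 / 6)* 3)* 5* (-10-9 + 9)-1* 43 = 70517911 / 2904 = 24283.03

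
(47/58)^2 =2209/3364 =0.66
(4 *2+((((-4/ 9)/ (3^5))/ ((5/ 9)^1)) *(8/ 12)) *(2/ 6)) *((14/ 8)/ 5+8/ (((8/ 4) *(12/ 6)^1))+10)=5401396/ 54675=98.79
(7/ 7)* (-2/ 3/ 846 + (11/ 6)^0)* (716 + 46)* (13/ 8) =523367/ 423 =1237.27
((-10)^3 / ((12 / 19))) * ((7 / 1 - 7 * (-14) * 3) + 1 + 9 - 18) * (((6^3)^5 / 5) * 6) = -261751980913459200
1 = 1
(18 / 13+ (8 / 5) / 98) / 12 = 2231 / 19110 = 0.12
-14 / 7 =-2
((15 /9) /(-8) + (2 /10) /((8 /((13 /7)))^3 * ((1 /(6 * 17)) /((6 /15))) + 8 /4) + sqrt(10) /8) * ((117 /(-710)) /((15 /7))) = 382255601 /31496594000 - 273 * sqrt(10) /28400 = -0.02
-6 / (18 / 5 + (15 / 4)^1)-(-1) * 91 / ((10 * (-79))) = -36059 / 38710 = -0.93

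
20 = 20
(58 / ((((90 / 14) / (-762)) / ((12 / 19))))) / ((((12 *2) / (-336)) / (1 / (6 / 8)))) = 23099776 / 285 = 81051.85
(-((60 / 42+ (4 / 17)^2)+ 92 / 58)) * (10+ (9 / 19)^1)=-35843084 / 1114673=-32.16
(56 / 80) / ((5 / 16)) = 56 / 25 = 2.24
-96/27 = -32/9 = -3.56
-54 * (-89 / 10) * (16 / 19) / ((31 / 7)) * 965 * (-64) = -3324367872 / 589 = -5644088.07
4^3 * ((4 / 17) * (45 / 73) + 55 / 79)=53.84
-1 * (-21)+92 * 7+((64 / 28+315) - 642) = 2382 / 7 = 340.29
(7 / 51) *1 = 7 / 51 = 0.14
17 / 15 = 1.13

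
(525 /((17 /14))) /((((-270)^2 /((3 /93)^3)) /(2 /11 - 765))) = -412237 /2707465662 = -0.00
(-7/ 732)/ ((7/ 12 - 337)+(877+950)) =-7/ 1091107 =-0.00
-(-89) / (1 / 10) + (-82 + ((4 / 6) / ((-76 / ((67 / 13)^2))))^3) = 5778022511399399 / 7151129913096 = 807.99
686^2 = 470596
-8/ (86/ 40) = -160/ 43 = -3.72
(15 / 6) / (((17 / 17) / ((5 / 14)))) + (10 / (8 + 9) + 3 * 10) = 14985 / 476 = 31.48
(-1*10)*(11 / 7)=-15.71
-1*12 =-12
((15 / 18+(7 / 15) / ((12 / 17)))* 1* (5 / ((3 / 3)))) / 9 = 269 / 324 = 0.83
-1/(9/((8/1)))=-8/9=-0.89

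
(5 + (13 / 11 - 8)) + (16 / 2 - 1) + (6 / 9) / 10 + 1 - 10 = -619 / 165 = -3.75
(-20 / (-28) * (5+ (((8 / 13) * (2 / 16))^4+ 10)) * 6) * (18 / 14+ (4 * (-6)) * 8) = -17158060800 / 1399489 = -12260.23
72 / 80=9 / 10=0.90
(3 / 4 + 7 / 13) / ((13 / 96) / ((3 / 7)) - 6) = -4824 / 21281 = -0.23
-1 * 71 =-71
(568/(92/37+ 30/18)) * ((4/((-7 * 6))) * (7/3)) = -42032/1383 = -30.39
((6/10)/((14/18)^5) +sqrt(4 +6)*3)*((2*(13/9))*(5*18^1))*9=82904796/16807 +7020*sqrt(10)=27131.94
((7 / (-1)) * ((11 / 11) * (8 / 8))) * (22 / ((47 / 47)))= -154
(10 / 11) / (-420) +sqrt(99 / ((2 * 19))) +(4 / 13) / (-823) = -12547 / 4942938 +3 * sqrt(418) / 38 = 1.61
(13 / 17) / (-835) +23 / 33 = 326056 / 468435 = 0.70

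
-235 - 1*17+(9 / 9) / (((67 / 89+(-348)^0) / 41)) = -35663 / 156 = -228.61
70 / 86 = 0.81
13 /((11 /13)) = 169 /11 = 15.36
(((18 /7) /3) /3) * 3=6 /7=0.86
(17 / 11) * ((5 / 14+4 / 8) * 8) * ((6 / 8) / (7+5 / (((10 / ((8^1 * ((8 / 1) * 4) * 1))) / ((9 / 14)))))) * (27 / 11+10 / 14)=149328 / 529375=0.28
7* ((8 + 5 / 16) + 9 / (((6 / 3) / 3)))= 2443 / 16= 152.69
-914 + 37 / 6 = -5447 / 6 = -907.83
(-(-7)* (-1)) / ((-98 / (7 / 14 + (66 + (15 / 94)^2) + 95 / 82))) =24520289 / 5071864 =4.83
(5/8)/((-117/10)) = -25/468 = -0.05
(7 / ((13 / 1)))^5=16807 / 371293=0.05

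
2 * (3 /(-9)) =-2 /3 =-0.67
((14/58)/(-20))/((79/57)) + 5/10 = 22511/45820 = 0.49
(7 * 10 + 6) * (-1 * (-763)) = 57988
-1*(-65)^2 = -4225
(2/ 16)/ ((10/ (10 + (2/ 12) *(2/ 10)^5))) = 0.13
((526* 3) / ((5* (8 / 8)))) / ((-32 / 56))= -5523 / 10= -552.30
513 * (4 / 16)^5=513 / 1024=0.50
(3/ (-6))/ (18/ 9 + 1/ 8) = -4/ 17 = -0.24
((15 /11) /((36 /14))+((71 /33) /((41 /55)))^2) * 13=38337715 /332838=115.18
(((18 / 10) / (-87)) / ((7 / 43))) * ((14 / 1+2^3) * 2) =-5676 / 1015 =-5.59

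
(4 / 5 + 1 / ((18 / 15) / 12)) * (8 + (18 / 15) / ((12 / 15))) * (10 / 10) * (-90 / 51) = -3078 / 17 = -181.06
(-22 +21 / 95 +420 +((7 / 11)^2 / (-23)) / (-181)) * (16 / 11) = 304901591488 / 526390535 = 579.23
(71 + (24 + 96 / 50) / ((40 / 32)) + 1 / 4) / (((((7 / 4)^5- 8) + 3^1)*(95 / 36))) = 423871488 / 138783125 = 3.05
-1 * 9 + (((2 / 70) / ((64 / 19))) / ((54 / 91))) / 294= -45722633 / 5080320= -9.00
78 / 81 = 26 / 27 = 0.96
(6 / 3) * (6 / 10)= 6 / 5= 1.20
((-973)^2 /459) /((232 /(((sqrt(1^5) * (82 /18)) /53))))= 38815889 /50794776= 0.76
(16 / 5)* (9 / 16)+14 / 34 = 188 / 85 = 2.21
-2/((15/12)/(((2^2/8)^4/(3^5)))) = -1/2430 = -0.00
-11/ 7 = -1.57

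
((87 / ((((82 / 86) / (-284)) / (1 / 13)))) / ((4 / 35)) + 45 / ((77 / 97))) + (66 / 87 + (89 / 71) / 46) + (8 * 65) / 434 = -2094678142868737 / 120501875494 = -17382.95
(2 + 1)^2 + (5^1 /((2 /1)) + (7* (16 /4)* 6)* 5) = 1703 /2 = 851.50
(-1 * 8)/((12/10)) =-20/3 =-6.67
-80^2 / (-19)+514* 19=191954 / 19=10102.84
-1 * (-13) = 13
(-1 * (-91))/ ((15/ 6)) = 182/ 5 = 36.40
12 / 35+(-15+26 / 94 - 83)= -160191 / 1645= -97.38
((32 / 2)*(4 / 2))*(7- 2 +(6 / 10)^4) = 102592 / 625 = 164.15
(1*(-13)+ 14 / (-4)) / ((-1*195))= 11 / 130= 0.08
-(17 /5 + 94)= -97.40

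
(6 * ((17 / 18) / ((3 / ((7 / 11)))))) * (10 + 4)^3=3298.34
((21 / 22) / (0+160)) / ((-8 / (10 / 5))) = -21 / 14080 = -0.00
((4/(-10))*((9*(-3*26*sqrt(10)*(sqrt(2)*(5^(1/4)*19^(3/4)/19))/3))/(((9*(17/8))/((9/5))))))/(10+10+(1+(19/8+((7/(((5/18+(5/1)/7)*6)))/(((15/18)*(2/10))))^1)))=299520*95^(3/4)/9829213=0.93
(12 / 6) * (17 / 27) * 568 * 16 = 11444.15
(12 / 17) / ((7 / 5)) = 60 / 119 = 0.50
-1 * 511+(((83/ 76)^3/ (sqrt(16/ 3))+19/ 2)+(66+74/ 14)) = -6023/ 14+571787 * sqrt(3)/ 1755904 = -429.65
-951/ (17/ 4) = -3804/ 17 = -223.76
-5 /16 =-0.31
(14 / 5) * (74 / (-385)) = -148 / 275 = -0.54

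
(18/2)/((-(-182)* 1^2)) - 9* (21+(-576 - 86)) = 1049967/182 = 5769.05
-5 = -5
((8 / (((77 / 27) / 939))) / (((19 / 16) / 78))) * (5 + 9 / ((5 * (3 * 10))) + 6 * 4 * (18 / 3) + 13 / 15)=948752258688 / 36575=25939911.38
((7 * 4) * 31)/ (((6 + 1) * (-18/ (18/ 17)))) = -124/ 17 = -7.29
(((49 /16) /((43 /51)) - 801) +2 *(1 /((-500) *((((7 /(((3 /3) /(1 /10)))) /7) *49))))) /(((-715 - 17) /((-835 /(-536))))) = 112227709571 /66134853120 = 1.70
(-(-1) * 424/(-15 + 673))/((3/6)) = 424/329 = 1.29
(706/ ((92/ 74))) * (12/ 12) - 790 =-5109/ 23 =-222.13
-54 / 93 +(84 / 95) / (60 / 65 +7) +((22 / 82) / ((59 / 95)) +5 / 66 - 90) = -4356703548137 / 48428646090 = -89.96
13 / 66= 0.20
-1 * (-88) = 88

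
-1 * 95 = -95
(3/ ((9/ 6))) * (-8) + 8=-8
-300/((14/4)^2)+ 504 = 23496/49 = 479.51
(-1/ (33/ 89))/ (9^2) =-89/ 2673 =-0.03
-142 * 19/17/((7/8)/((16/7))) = -345344/833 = -414.58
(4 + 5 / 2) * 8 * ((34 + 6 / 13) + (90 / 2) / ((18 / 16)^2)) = 32768 / 9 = 3640.89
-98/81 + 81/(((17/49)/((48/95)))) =15273202/130815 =116.75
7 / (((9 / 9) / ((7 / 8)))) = 6.12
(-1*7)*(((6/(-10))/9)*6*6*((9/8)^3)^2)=11160261/327680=34.06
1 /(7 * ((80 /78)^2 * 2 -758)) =-1521 /8048026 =-0.00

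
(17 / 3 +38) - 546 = -1507 / 3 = -502.33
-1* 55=-55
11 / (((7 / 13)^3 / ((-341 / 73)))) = -8240947 / 25039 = -329.12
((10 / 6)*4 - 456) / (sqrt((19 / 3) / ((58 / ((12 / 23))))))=-674*sqrt(25346) / 57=-1882.52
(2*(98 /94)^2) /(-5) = -4802 /11045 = -0.43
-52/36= -13/9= -1.44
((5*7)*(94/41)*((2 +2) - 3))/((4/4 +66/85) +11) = 139825/22263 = 6.28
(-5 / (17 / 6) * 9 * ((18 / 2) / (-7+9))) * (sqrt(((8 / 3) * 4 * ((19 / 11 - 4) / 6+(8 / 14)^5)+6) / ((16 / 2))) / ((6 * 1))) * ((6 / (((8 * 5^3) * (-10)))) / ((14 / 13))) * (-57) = -60021 * sqrt(167163227) / 3591896000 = -0.22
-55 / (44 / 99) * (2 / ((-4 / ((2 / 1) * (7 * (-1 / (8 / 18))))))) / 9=-3465 / 16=-216.56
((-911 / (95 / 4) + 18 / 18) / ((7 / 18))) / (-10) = 4563 / 475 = 9.61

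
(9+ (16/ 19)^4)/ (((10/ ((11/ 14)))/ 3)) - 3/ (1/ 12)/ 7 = -2.90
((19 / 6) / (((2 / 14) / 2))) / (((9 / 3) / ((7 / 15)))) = 931 / 135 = 6.90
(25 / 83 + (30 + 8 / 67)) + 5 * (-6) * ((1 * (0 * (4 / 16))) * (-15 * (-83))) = 169169 / 5561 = 30.42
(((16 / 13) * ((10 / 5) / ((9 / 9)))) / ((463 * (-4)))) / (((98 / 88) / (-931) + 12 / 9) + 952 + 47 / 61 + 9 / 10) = -6119520 / 4396998140509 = -0.00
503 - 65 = 438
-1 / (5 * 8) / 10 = -1 / 400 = -0.00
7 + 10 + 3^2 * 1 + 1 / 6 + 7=199 / 6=33.17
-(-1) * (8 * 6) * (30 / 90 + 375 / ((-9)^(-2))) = 1458016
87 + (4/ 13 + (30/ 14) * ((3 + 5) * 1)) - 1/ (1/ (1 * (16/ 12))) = 28151/ 273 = 103.12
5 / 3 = 1.67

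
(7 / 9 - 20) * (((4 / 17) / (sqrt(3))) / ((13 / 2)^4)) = -11072 * sqrt(3) / 13109499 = -0.00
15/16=0.94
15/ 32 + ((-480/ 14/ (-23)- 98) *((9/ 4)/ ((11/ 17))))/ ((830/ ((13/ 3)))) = -30182301/ 23518880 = -1.28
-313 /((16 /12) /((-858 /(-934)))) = -402831 /1868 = -215.65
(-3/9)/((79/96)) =-32/79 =-0.41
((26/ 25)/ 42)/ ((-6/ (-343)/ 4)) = 1274/ 225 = 5.66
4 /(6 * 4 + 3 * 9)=0.08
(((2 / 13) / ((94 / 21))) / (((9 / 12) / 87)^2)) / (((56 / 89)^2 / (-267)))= -5335910361 / 17108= -311895.63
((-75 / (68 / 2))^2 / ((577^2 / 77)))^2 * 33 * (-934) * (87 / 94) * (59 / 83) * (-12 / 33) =1349074406998828125 / 144455765414828525044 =0.01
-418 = -418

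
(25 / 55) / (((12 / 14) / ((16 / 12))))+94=9376 / 99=94.71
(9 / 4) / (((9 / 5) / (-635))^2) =10080625 / 36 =280017.36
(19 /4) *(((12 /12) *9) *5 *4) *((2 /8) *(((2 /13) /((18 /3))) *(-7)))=-1995 /52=-38.37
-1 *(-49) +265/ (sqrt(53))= 85.40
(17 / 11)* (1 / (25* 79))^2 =17 / 42906875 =0.00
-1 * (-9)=9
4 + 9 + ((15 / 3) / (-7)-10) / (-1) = 166 / 7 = 23.71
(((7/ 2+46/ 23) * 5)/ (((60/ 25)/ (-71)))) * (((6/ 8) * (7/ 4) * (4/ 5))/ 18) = -27335/ 576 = -47.46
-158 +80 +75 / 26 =-1953 / 26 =-75.12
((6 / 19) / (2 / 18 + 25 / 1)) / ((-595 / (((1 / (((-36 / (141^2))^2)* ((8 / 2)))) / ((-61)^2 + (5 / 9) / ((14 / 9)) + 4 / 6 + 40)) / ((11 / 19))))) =-395254161 / 534208584800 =-0.00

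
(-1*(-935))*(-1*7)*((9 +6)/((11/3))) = -26775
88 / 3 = 29.33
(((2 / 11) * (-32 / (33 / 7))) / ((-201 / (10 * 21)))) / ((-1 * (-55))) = 6272 / 267531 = 0.02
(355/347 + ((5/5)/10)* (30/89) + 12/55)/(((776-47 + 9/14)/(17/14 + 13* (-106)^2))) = 4428535787144/17350841475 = 255.23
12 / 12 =1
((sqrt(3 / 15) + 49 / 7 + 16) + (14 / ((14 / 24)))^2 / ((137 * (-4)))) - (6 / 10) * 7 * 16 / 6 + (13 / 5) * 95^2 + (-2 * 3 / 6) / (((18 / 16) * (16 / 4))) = sqrt(5) / 5 + 144726622 / 6165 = 23475.97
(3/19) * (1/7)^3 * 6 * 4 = 72/6517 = 0.01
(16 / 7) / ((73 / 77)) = 176 / 73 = 2.41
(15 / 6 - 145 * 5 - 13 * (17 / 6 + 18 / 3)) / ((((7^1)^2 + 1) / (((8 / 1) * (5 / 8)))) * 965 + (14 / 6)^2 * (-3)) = -2512 / 28901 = -0.09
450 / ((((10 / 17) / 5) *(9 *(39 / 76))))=32300 / 39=828.21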